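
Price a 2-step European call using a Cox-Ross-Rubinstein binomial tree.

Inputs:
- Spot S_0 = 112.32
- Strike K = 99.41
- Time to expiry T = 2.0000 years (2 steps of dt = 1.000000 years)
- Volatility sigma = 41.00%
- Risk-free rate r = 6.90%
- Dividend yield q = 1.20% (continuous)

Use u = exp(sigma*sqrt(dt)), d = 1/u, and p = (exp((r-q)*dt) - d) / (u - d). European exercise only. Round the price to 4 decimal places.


Answer: Price = V(0,0) = 35.3508

Derivation:
dt = T/N = 1.000000
u = exp(sigma*sqrt(dt)) = 1.506818; d = 1/u = 0.663650
p = (exp((r-q)*dt) - d) / (u - d) = 0.468478
Discount per step: exp(-r*dt) = 0.933327
Stock lattice S(k, i) with i counting down-moves:
  k=0: S(0,0) = 112.3200
  k=1: S(1,0) = 169.2458; S(1,1) = 74.5412
  k=2: S(2,0) = 255.0225; S(2,1) = 112.3200; S(2,2) = 49.4693
Terminal payoffs V(N, i) = max(S_T - K, 0):
  V(2,0) = 155.612542; V(2,1) = 12.910000; V(2,2) = 0.000000
Backward induction: V(k, i) = exp(-r*dt) * [p * V(k+1, i) + (1-p) * V(k+1, i+1)].
  V(1,0) = exp(-r*dt) * [p*155.612542 + (1-p)*12.910000] = 74.444956
  V(1,1) = exp(-r*dt) * [p*12.910000 + (1-p)*0.000000] = 5.644809
  V(0,0) = exp(-r*dt) * [p*74.444956 + (1-p)*5.644809] = 35.350844


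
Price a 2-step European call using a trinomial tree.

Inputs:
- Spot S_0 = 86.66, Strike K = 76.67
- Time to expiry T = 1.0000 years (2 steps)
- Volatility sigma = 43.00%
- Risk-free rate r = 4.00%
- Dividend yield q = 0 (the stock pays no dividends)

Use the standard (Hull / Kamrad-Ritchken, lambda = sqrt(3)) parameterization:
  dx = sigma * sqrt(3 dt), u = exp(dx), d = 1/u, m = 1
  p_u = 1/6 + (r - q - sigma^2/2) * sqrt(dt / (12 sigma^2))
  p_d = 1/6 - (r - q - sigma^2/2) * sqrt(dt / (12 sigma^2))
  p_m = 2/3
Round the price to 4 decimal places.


Answer: Price = V(0,0) = 20.8293

Derivation:
dt = T/N = 0.500000; dx = sigma*sqrt(3*dt) = 0.526640
u = exp(dx) = 1.693234; d = 1/u = 0.590586
p_u = 0.141768, p_m = 0.666667, p_d = 0.191565
Discount per step: exp(-r*dt) = 0.980199
Stock lattice S(k, j) with j the centered position index:
  k=0: S(0,+0) = 86.6600
  k=1: S(1,-1) = 51.1802; S(1,+0) = 86.6600; S(1,+1) = 146.7357
  k=2: S(2,-2) = 30.2263; S(2,-1) = 51.1802; S(2,+0) = 86.6600; S(2,+1) = 146.7357; S(2,+2) = 248.4578
Terminal payoffs V(N, j) = max(S_T - K, 0):
  V(2,-2) = 0.000000; V(2,-1) = 0.000000; V(2,+0) = 9.990000; V(2,+1) = 70.065656; V(2,+2) = 171.787798
Backward induction: V(k, j) = exp(-r*dt) * [p_u * V(k+1, j+1) + p_m * V(k+1, j) + p_d * V(k+1, j-1)]
  V(1,-1) = exp(-r*dt) * [p_u*9.990000 + p_m*0.000000 + p_d*0.000000] = 1.388221
  V(1,+0) = exp(-r*dt) * [p_u*70.065656 + p_m*9.990000 + p_d*0.000000] = 16.264522
  V(1,+1) = exp(-r*dt) * [p_u*171.787798 + p_m*70.065656 + p_d*9.990000] = 71.533165
  V(0,+0) = exp(-r*dt) * [p_u*71.533165 + p_m*16.264522 + p_d*1.388221] = 20.829302


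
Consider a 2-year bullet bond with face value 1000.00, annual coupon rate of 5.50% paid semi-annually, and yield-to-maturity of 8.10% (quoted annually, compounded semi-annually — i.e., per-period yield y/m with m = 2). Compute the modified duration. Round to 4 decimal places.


Coupon per period c = face * coupon_rate / m = 27.500000
Periods per year m = 2; per-period yield y/m = 0.040500
Number of cashflows N = 4
Cashflows (t years, CF_t, discount factor 1/(1+y/m)^(m*t), PV):
  t = 0.5000: CF_t = 27.500000, DF = 0.961076, PV = 26.429601
  t = 1.0000: CF_t = 27.500000, DF = 0.923668, PV = 25.400866
  t = 1.5000: CF_t = 27.500000, DF = 0.887715, PV = 24.412173
  t = 2.0000: CF_t = 1027.500000, DF = 0.853162, PV = 876.624274
Price P = sum_t PV_t = 952.866915
First compute Macaulay numerator sum_t t * PV_t:
  t * PV_t at t = 0.5000: 13.214801
  t * PV_t at t = 1.0000: 25.400866
  t * PV_t at t = 1.5000: 36.618260
  t * PV_t at t = 2.0000: 1753.248548
Macaulay duration D = 1828.482475 / 952.866915 = 1.918927
Modified duration = D / (1 + y/m) = 1.918927 / (1 + 0.040500) = 1.844236

Answer: Modified duration = 1.8442


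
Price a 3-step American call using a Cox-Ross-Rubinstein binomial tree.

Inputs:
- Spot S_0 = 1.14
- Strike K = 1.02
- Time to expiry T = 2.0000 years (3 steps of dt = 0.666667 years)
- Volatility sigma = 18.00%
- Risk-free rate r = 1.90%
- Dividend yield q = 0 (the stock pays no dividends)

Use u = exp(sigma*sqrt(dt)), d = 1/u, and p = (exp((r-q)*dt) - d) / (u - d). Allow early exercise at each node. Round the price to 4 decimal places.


dt = T/N = 0.666667
u = exp(sigma*sqrt(dt)) = 1.158319; d = 1/u = 0.863320
p = (exp((r-q)*dt) - d) / (u - d) = 0.506535
Discount per step: exp(-r*dt) = 0.987413
Stock lattice S(k, i) with i counting down-moves:
  k=0: S(0,0) = 1.1400
  k=1: S(1,0) = 1.3205; S(1,1) = 0.9842
  k=2: S(2,0) = 1.5295; S(2,1) = 1.1400; S(2,2) = 0.8497
  k=3: S(3,0) = 1.7717; S(3,1) = 1.3205; S(3,2) = 0.9842; S(3,3) = 0.7335
Terminal payoffs V(N, i) = max(S_T - K, 0):
  V(3,0) = 0.751694; V(3,1) = 0.300483; V(3,2) = 0.000000; V(3,3) = 0.000000
Backward induction: V(k, i) = exp(-r*dt) * [p * V(k+1, i) + (1-p) * V(k+1, i+1)]; then take max(V_cont, immediate exercise) for American.
  V(2,0) = exp(-r*dt) * [p*0.751694 + (1-p)*0.300483] = 0.522379; exercise = 0.509540; V(2,0) = max -> 0.522379
  V(2,1) = exp(-r*dt) * [p*0.300483 + (1-p)*0.000000] = 0.150289; exercise = 0.120000; V(2,1) = max -> 0.150289
  V(2,2) = exp(-r*dt) * [p*0.000000 + (1-p)*0.000000] = 0.000000; exercise = 0.000000; V(2,2) = max -> 0.000000
  V(1,0) = exp(-r*dt) * [p*0.522379 + (1-p)*0.150289] = 0.334502; exercise = 0.300483; V(1,0) = max -> 0.334502
  V(1,1) = exp(-r*dt) * [p*0.150289 + (1-p)*0.000000] = 0.075169; exercise = 0.000000; V(1,1) = max -> 0.075169
  V(0,0) = exp(-r*dt) * [p*0.334502 + (1-p)*0.075169] = 0.203930; exercise = 0.120000; V(0,0) = max -> 0.203930

Answer: Price = V(0,0) = 0.2039


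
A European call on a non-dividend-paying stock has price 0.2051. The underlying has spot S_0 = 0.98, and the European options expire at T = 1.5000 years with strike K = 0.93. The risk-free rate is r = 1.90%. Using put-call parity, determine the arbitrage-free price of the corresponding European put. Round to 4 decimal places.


Put-call parity: C - P = S_0 * exp(-qT) - K * exp(-rT).
S_0 * exp(-qT) = 0.9800 * 1.00000000 = 0.98000000
K * exp(-rT) = 0.9300 * 0.97190229 = 0.90386913
P = C - S*exp(-qT) + K*exp(-rT)
P = 0.2051 - 0.98000000 + 0.90386913 = 0.1290

Answer: Put price = 0.1290


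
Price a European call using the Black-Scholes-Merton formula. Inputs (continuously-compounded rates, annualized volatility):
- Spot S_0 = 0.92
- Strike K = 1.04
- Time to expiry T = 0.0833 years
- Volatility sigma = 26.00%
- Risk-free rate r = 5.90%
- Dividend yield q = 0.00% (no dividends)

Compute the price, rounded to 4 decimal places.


Answer: Price = 0.0018

Derivation:
d1 = (ln(S/K) + (r - q + 0.5*sigma^2) * T) / (sigma * sqrt(T)) = -1.53080067
d2 = d1 - sigma * sqrt(T) = -1.60584119
exp(-rT) = 0.99509736; exp(-qT) = 1.00000000
C = S_0 * exp(-qT) * N(d1) - K * exp(-rT) * N(d2)
N(d1) = 0.06290933; N(d2) = 0.05415440
C = 0.9200 * 1.00000000 * 0.06290933 - 1.0400 * 0.99509736 * 0.05415440 = 0.0018


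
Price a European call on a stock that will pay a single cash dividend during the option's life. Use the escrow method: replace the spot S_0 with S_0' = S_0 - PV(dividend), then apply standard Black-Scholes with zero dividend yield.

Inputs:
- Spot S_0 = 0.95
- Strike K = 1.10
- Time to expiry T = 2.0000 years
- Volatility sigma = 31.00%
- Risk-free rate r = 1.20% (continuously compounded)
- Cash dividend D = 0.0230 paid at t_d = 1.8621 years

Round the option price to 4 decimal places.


Answer: Price = 0.1099

Derivation:
PV(D) = D * exp(-r * t_d) = 0.0230 * 0.97790260 = 0.02249176
S_0' = S_0 - PV(D) = 0.9500 - 0.02249176 = 0.92750824
d1 = (ln(S_0'/K) + (r + sigma^2/2)*T) / (sigma*sqrt(T)) = -0.11510736
d2 = d1 - sigma*sqrt(T) = -0.55351356
exp(-rT) = 0.97628571
N(d1) = 0.45418001; N(d2) = 0.28995590
C = S_0' * N(d1) - K * exp(-rT) * N(d2) = 0.92750824 * 0.45418001 - 1.1000 * 0.97628571 * 0.28995590 = 0.1099


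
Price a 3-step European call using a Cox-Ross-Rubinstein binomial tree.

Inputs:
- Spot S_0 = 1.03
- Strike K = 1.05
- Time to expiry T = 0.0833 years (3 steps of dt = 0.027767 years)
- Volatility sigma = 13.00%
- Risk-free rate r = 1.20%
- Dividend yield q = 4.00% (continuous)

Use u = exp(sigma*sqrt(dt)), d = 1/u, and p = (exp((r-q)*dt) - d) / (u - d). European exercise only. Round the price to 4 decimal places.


dt = T/N = 0.027767
u = exp(sigma*sqrt(dt)) = 1.021899; d = 1/u = 0.978571
p = (exp((r-q)*dt) - d) / (u - d) = 0.476648
Discount per step: exp(-r*dt) = 0.999667
Stock lattice S(k, i) with i counting down-moves:
  k=0: S(0,0) = 1.0300
  k=1: S(1,0) = 1.0526; S(1,1) = 1.0079
  k=2: S(2,0) = 1.0756; S(2,1) = 1.0300; S(2,2) = 0.9863
  k=3: S(3,0) = 1.0992; S(3,1) = 1.0526; S(3,2) = 1.0079; S(3,3) = 0.9652
Terminal payoffs V(N, i) = max(S_T - K, 0):
  V(3,0) = 0.049160; V(3,1) = 0.002556; V(3,2) = 0.000000; V(3,3) = 0.000000
Backward induction: V(k, i) = exp(-r*dt) * [p * V(k+1, i) + (1-p) * V(k+1, i+1)].
  V(2,0) = exp(-r*dt) * [p*0.049160 + (1-p)*0.002556] = 0.024761
  V(2,1) = exp(-r*dt) * [p*0.002556 + (1-p)*0.000000] = 0.001218
  V(2,2) = exp(-r*dt) * [p*0.000000 + (1-p)*0.000000] = 0.000000
  V(1,0) = exp(-r*dt) * [p*0.024761 + (1-p)*0.001218] = 0.012435
  V(1,1) = exp(-r*dt) * [p*0.001218 + (1-p)*0.000000] = 0.000580
  V(0,0) = exp(-r*dt) * [p*0.012435 + (1-p)*0.000580] = 0.006229

Answer: Price = V(0,0) = 0.0062


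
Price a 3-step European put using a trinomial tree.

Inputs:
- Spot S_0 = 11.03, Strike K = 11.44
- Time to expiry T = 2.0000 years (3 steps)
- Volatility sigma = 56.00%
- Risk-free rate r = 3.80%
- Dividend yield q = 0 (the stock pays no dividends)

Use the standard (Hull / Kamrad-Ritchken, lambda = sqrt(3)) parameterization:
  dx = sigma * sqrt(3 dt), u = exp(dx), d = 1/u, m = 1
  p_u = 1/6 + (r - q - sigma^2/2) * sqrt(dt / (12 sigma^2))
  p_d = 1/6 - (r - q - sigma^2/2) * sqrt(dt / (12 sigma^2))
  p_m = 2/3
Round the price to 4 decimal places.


Answer: Price = V(0,0) = 2.8713

Derivation:
dt = T/N = 0.666667; dx = sigma*sqrt(3*dt) = 0.791960
u = exp(dx) = 2.207718; d = 1/u = 0.452956
p_u = 0.116664, p_m = 0.666667, p_d = 0.216669
Discount per step: exp(-r*dt) = 0.974985
Stock lattice S(k, j) with j the centered position index:
  k=0: S(0,+0) = 11.0300
  k=1: S(1,-1) = 4.9961; S(1,+0) = 11.0300; S(1,+1) = 24.3511
  k=2: S(2,-2) = 2.2630; S(2,-1) = 4.9961; S(2,+0) = 11.0300; S(2,+1) = 24.3511; S(2,+2) = 53.7604
  k=3: S(3,-3) = 1.0250; S(3,-2) = 2.2630; S(3,-1) = 4.9961; S(3,+0) = 11.0300; S(3,+1) = 24.3511; S(3,+2) = 53.7604; S(3,+3) = 118.6879
Terminal payoffs V(N, j) = max(K - S_T, 0):
  V(3,-3) = 10.414951; V(3,-2) = 9.176981; V(3,-1) = 6.443892; V(3,+0) = 0.410000; V(3,+1) = 0.000000; V(3,+2) = 0.000000; V(3,+3) = 0.000000
Backward induction: V(k, j) = exp(-r*dt) * [p_u * V(k+1, j+1) + p_m * V(k+1, j) + p_d * V(k+1, j-1)]
  V(2,-2) = exp(-r*dt) * [p_u*6.443892 + p_m*9.176981 + p_d*10.414951] = 8.898061
  V(2,-1) = exp(-r*dt) * [p_u*0.410000 + p_m*6.443892 + p_d*9.176981] = 6.173730
  V(2,+0) = exp(-r*dt) * [p_u*0.000000 + p_m*0.410000 + p_d*6.443892] = 1.627763
  V(2,+1) = exp(-r*dt) * [p_u*0.000000 + p_m*0.000000 + p_d*0.410000] = 0.086612
  V(2,+2) = exp(-r*dt) * [p_u*0.000000 + p_m*0.000000 + p_d*0.000000] = 0.000000
  V(1,-1) = exp(-r*dt) * [p_u*1.627763 + p_m*6.173730 + p_d*8.898061] = 6.077722
  V(1,+0) = exp(-r*dt) * [p_u*0.086612 + p_m*1.627763 + p_d*6.173730] = 2.372077
  V(1,+1) = exp(-r*dt) * [p_u*0.000000 + p_m*0.086612 + p_d*1.627763] = 0.400161
  V(0,+0) = exp(-r*dt) * [p_u*0.400161 + p_m*2.372077 + p_d*6.077722] = 2.871257


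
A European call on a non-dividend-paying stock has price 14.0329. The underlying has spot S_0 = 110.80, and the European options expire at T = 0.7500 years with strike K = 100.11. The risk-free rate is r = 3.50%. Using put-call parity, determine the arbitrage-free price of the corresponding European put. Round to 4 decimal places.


Put-call parity: C - P = S_0 * exp(-qT) - K * exp(-rT).
S_0 * exp(-qT) = 110.8000 * 1.00000000 = 110.80000000
K * exp(-rT) = 100.1100 * 0.97409154 = 97.51630370
P = C - S*exp(-qT) + K*exp(-rT)
P = 14.0329 - 110.80000000 + 97.51630370 = 0.7492

Answer: Put price = 0.7492


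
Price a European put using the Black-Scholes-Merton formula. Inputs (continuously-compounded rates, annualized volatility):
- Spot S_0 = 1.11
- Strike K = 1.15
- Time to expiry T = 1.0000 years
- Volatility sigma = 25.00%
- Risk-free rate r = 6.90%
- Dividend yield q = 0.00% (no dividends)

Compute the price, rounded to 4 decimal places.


d1 = (ln(S/K) + (r - q + 0.5*sigma^2) * T) / (sigma * sqrt(T)) = 0.25939229
d2 = d1 - sigma * sqrt(T) = 0.00939229
exp(-rT) = 0.93332668; exp(-qT) = 1.00000000
P = K * exp(-rT) * N(-d2) - S_0 * exp(-qT) * N(-d1)
N(-d1) = 0.39766629; N(-d2) = 0.49625307
P = 1.1500 * 0.93332668 * 0.49625307 - 1.1100 * 1.00000000 * 0.39766629 = 0.0912

Answer: Price = 0.0912


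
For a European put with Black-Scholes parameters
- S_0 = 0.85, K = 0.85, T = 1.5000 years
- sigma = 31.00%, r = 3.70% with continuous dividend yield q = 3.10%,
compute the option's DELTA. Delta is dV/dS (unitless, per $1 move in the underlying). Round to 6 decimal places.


d1 = 0.2135401945; d2 = -0.1661307156
phi(d1) = 0.3899494200; exp(-qT) = 0.9545645606; exp(-rT) = 0.9460120237
N(-d1) = 0.4154528207
Delta = -exp(-qT) * N(-d1) = -0.9545645606 * 0.4154528207 = -0.396577

Answer: Delta = -0.396577


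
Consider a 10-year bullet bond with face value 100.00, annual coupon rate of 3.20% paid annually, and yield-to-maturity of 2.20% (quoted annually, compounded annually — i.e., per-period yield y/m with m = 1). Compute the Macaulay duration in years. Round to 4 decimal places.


Coupon per period c = face * coupon_rate / m = 3.200000
Periods per year m = 1; per-period yield y/m = 0.022000
Number of cashflows N = 10
Cashflows (t years, CF_t, discount factor 1/(1+y/m)^(m*t), PV):
  t = 1.0000: CF_t = 3.200000, DF = 0.978474, PV = 3.131115
  t = 2.0000: CF_t = 3.200000, DF = 0.957411, PV = 3.063714
  t = 3.0000: CF_t = 3.200000, DF = 0.936801, PV = 2.997763
  t = 4.0000: CF_t = 3.200000, DF = 0.916635, PV = 2.933232
  t = 5.0000: CF_t = 3.200000, DF = 0.896903, PV = 2.870090
  t = 6.0000: CF_t = 3.200000, DF = 0.877596, PV = 2.808307
  t = 7.0000: CF_t = 3.200000, DF = 0.858704, PV = 2.747854
  t = 8.0000: CF_t = 3.200000, DF = 0.840220, PV = 2.688703
  t = 9.0000: CF_t = 3.200000, DF = 0.822133, PV = 2.630825
  t = 10.0000: CF_t = 103.200000, DF = 0.804435, PV = 83.017708
Price P = sum_t PV_t = 108.889311
Macaulay numerator sum_t t * PV_t:
  t * PV_t at t = 1.0000: 3.131115
  t * PV_t at t = 2.0000: 6.127428
  t * PV_t at t = 3.0000: 8.993289
  t * PV_t at t = 4.0000: 11.732927
  t * PV_t at t = 5.0000: 14.350449
  t * PV_t at t = 6.0000: 16.849843
  t * PV_t at t = 7.0000: 19.234980
  t * PV_t at t = 8.0000: 21.509623
  t * PV_t at t = 9.0000: 23.677423
  t * PV_t at t = 10.0000: 830.177081
Macaulay duration D = (sum_t t * PV_t) / P = 955.784158 / 108.889311 = 8.777576

Answer: Macaulay duration = 8.7776 years


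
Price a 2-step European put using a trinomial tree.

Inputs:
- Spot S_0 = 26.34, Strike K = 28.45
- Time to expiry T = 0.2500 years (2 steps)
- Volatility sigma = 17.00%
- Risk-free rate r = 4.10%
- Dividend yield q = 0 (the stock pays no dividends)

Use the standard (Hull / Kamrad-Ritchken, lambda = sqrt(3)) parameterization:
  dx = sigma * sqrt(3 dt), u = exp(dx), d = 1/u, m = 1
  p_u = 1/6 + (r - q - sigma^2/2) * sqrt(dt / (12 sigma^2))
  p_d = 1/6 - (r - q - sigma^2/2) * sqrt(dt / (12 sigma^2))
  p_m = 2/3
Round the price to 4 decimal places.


Answer: Price = V(0,0) = 2.1397

Derivation:
dt = T/N = 0.125000; dx = sigma*sqrt(3*dt) = 0.104103
u = exp(dx) = 1.109715; d = 1/u = 0.901132
p_u = 0.182606, p_m = 0.666667, p_d = 0.150727
Discount per step: exp(-r*dt) = 0.994888
Stock lattice S(k, j) with j the centered position index:
  k=0: S(0,+0) = 26.3400
  k=1: S(1,-1) = 23.7358; S(1,+0) = 26.3400; S(1,+1) = 29.2299
  k=2: S(2,-2) = 21.3891; S(2,-1) = 23.7358; S(2,+0) = 26.3400; S(2,+1) = 29.2299; S(2,+2) = 32.4369
Terminal payoffs V(N, j) = max(K - S_T, 0):
  V(2,-2) = 7.060887; V(2,-1) = 4.714178; V(2,+0) = 2.110000; V(2,+1) = 0.000000; V(2,+2) = 0.000000
Backward induction: V(k, j) = exp(-r*dt) * [p_u * V(k+1, j+1) + p_m * V(k+1, j) + p_d * V(k+1, j-1)]
  V(1,-1) = exp(-r*dt) * [p_u*2.110000 + p_m*4.714178 + p_d*7.060887] = 4.568875
  V(1,+0) = exp(-r*dt) * [p_u*0.000000 + p_m*2.110000 + p_d*4.714178] = 2.106397
  V(1,+1) = exp(-r*dt) * [p_u*0.000000 + p_m*0.000000 + p_d*2.110000] = 0.316408
  V(0,+0) = exp(-r*dt) * [p_u*0.316408 + p_m*2.106397 + p_d*4.568875] = 2.139702


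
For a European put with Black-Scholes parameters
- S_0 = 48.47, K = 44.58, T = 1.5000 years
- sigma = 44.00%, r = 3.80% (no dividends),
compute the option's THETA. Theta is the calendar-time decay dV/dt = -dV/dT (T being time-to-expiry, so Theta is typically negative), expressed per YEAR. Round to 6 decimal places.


Answer: Theta = -2.212099

Derivation:
d1 = 0.5304624672; d2 = -0.0084252762
phi(d1) = 0.3465827238; exp(-qT) = 1.0000000000; exp(-rT) = 0.9445940694
Theta = -S*exp(-qT)*phi(d1)*sigma/(2*sqrt(T)) + r*K*exp(-rT)*N(-d2) - q*S*exp(-qT)*N(-d1)
N(-d1) = 0.2978956626; N(-d2) = 0.5033611592; sqrt(T) = 1.2247448714
Term 1 = -48.4700 * 1.0000000000 * 0.3465827238 * 0.4400 / (2 * 1.2247448714) = -3.0175674161
Term 2 = 0.0380 * 44.5800 * 0.9445940694 * 0.5033611592 = 0.8054685289
Term 3 = 0 (no dividend yield, q = 0)
Theta = -3.0175674161 + (0.8054685289) + (0.0000000000) = -2.212099


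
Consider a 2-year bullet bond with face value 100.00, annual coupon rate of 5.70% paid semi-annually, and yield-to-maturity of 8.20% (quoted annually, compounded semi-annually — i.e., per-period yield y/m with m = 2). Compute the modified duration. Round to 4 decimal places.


Answer: Modified duration = 1.8407

Derivation:
Coupon per period c = face * coupon_rate / m = 2.850000
Periods per year m = 2; per-period yield y/m = 0.041000
Number of cashflows N = 4
Cashflows (t years, CF_t, discount factor 1/(1+y/m)^(m*t), PV):
  t = 0.5000: CF_t = 2.850000, DF = 0.960615, PV = 2.737752
  t = 1.0000: CF_t = 2.850000, DF = 0.922781, PV = 2.629925
  t = 1.5000: CF_t = 2.850000, DF = 0.886437, PV = 2.526345
  t = 2.0000: CF_t = 102.850000, DF = 0.851524, PV = 87.579282
Price P = sum_t PV_t = 95.473304
First compute Macaulay numerator sum_t t * PV_t:
  t * PV_t at t = 0.5000: 1.368876
  t * PV_t at t = 1.0000: 2.629925
  t * PV_t at t = 1.5000: 3.789518
  t * PV_t at t = 2.0000: 175.158563
Macaulay duration D = 182.946882 / 95.473304 = 1.916210
Modified duration = D / (1 + y/m) = 1.916210 / (1 + 0.041000) = 1.840739


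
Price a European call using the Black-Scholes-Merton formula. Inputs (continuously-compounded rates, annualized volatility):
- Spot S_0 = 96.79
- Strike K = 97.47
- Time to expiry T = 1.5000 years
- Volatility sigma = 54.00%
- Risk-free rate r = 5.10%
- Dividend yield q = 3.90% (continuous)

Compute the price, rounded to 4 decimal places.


Answer: Price = 24.0277

Derivation:
d1 = (ln(S/K) + (r - q + 0.5*sigma^2) * T) / (sigma * sqrt(T)) = 0.34731201
d2 = d1 - sigma * sqrt(T) = -0.31405022
exp(-rT) = 0.92635291; exp(-qT) = 0.94317824
C = S_0 * exp(-qT) * N(d1) - K * exp(-rT) * N(d2)
N(d1) = 0.63582154; N(d2) = 0.37674145
C = 96.7900 * 0.94317824 * 0.63582154 - 97.4700 * 0.92635291 * 0.37674145 = 24.0277


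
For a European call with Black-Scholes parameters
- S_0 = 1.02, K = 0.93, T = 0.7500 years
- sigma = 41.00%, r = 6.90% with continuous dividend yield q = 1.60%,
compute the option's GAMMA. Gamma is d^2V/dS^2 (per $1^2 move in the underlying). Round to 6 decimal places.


Answer: Gamma = 0.935800

Derivation:
d1 = 0.5496397660; d2 = 0.1945693505
phi(d1) = 0.3430117865; exp(-qT) = 0.9880717129; exp(-rT) = 0.9495662287
Gamma = exp(-qT) * phi(d1) / (S * sigma * sqrt(T)) = 0.9880717129 * 0.3430117865 / (1.0200 * 0.4100 * 0.8660254038) = 0.935800


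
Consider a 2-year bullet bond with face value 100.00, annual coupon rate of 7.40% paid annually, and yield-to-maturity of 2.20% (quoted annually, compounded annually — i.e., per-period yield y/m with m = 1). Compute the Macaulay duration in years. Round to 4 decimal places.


Coupon per period c = face * coupon_rate / m = 7.400000
Periods per year m = 1; per-period yield y/m = 0.022000
Number of cashflows N = 2
Cashflows (t years, CF_t, discount factor 1/(1+y/m)^(m*t), PV):
  t = 1.0000: CF_t = 7.400000, DF = 0.978474, PV = 7.240705
  t = 2.0000: CF_t = 107.400000, DF = 0.957411, PV = 102.825893
Price P = sum_t PV_t = 110.066597
Macaulay numerator sum_t t * PV_t:
  t * PV_t at t = 1.0000: 7.240705
  t * PV_t at t = 2.0000: 205.651786
Macaulay duration D = (sum_t t * PV_t) / P = 212.892490 / 110.066597 = 1.934215

Answer: Macaulay duration = 1.9342 years


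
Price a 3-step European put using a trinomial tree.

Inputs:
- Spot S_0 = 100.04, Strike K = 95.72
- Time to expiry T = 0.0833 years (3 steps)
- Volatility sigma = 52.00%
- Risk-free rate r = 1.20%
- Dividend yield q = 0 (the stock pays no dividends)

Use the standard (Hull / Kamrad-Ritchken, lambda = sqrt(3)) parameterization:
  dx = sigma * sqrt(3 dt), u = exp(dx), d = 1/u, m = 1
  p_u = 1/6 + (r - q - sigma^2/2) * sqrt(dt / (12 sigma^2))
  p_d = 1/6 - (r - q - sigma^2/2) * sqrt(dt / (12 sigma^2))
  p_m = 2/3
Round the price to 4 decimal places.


Answer: Price = V(0,0) = 3.9739

Derivation:
dt = T/N = 0.027767; dx = sigma*sqrt(3*dt) = 0.150081
u = exp(dx) = 1.161928; d = 1/u = 0.860638
p_u = 0.155270, p_m = 0.666667, p_d = 0.178063
Discount per step: exp(-r*dt) = 0.999667
Stock lattice S(k, j) with j the centered position index:
  k=0: S(0,+0) = 100.0400
  k=1: S(1,-1) = 86.0982; S(1,+0) = 100.0400; S(1,+1) = 116.2393
  k=2: S(2,-2) = 74.0994; S(2,-1) = 86.0982; S(2,+0) = 100.0400; S(2,+1) = 116.2393; S(2,+2) = 135.0618
  k=3: S(3,-3) = 63.7728; S(3,-2) = 74.0994; S(3,-1) = 86.0982; S(3,+0) = 100.0400; S(3,+1) = 116.2393; S(3,+2) = 135.0618; S(3,+3) = 156.9321
Terminal payoffs V(N, j) = max(K - S_T, 0):
  V(3,-3) = 31.947187; V(3,-2) = 21.620557; V(3,-1) = 9.621752; V(3,+0) = 0.000000; V(3,+1) = 0.000000; V(3,+2) = 0.000000; V(3,+3) = 0.000000
Backward induction: V(k, j) = exp(-r*dt) * [p_u * V(k+1, j+1) + p_m * V(k+1, j) + p_d * V(k+1, j-1)]
  V(2,-2) = exp(-r*dt) * [p_u*9.621752 + p_m*21.620557 + p_d*31.947187] = 21.589102
  V(2,-1) = exp(-r*dt) * [p_u*0.000000 + p_m*9.621752 + p_d*21.620557] = 10.260911
  V(2,+0) = exp(-r*dt) * [p_u*0.000000 + p_m*0.000000 + p_d*9.621752] = 1.712711
  V(2,+1) = exp(-r*dt) * [p_u*0.000000 + p_m*0.000000 + p_d*0.000000] = 0.000000
  V(2,+2) = exp(-r*dt) * [p_u*0.000000 + p_m*0.000000 + p_d*0.000000] = 0.000000
  V(1,-1) = exp(-r*dt) * [p_u*1.712711 + p_m*10.260911 + p_d*21.589102] = 10.947120
  V(1,+0) = exp(-r*dt) * [p_u*0.000000 + p_m*1.712711 + p_d*10.260911] = 2.967910
  V(1,+1) = exp(-r*dt) * [p_u*0.000000 + p_m*0.000000 + p_d*1.712711] = 0.304869
  V(0,+0) = exp(-r*dt) * [p_u*0.304869 + p_m*2.967910 + p_d*10.947120] = 3.973900


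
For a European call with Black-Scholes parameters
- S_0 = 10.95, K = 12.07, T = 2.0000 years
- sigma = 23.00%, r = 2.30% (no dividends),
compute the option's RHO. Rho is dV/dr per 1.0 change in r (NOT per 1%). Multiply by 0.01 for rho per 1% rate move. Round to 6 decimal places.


d1 = 0.0046620508; d2 = -0.3206070686
phi(d1) = 0.3989379450; exp(-qT) = 1.0000000000; exp(-rT) = 0.9550419622
N(d2) = 0.3742540901
Rho = K*T*exp(-rT)*N(d2) = 12.0700 * 2.0000 * 0.9550419622 * 0.3742540901 = 8.628321

Answer: Rho = 8.628321


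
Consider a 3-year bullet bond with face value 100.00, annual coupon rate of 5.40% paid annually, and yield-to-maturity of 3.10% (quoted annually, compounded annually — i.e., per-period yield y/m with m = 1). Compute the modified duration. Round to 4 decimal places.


Answer: Modified duration = 2.7681

Derivation:
Coupon per period c = face * coupon_rate / m = 5.400000
Periods per year m = 1; per-period yield y/m = 0.031000
Number of cashflows N = 3
Cashflows (t years, CF_t, discount factor 1/(1+y/m)^(m*t), PV):
  t = 1.0000: CF_t = 5.400000, DF = 0.969932, PV = 5.237633
  t = 2.0000: CF_t = 5.400000, DF = 0.940768, PV = 5.080149
  t = 3.0000: CF_t = 105.400000, DF = 0.912481, PV = 96.175536
Price P = sum_t PV_t = 106.493318
First compute Macaulay numerator sum_t t * PV_t:
  t * PV_t at t = 1.0000: 5.237633
  t * PV_t at t = 2.0000: 10.160298
  t * PV_t at t = 3.0000: 288.526608
Macaulay duration D = 303.924539 / 106.493318 = 2.853931
Modified duration = D / (1 + y/m) = 2.853931 / (1 + 0.031000) = 2.768119


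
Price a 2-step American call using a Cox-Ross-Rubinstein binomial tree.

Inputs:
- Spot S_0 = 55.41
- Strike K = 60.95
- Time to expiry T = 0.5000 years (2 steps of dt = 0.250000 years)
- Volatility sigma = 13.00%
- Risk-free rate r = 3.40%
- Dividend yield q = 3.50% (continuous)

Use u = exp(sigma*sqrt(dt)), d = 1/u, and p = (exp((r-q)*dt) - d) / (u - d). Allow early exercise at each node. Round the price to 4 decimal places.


Answer: Price = V(0,0) = 0.4913

Derivation:
dt = T/N = 0.250000
u = exp(sigma*sqrt(dt)) = 1.067159; d = 1/u = 0.937067
p = (exp((r-q)*dt) - d) / (u - d) = 0.481834
Discount per step: exp(-r*dt) = 0.991536
Stock lattice S(k, i) with i counting down-moves:
  k=0: S(0,0) = 55.4100
  k=1: S(1,0) = 59.1313; S(1,1) = 51.9229
  k=2: S(2,0) = 63.1025; S(2,1) = 55.4100; S(2,2) = 48.6553
Terminal payoffs V(N, i) = max(S_T - K, 0):
  V(2,0) = 2.152481; V(2,1) = 0.000000; V(2,2) = 0.000000
Backward induction: V(k, i) = exp(-r*dt) * [p * V(k+1, i) + (1-p) * V(k+1, i+1)]; then take max(V_cont, immediate exercise) for American.
  V(1,0) = exp(-r*dt) * [p*2.152481 + (1-p)*0.000000] = 1.028361; exercise = 0.000000; V(1,0) = max -> 1.028361
  V(1,1) = exp(-r*dt) * [p*0.000000 + (1-p)*0.000000] = 0.000000; exercise = 0.000000; V(1,1) = max -> 0.000000
  V(0,0) = exp(-r*dt) * [p*1.028361 + (1-p)*0.000000] = 0.491305; exercise = 0.000000; V(0,0) = max -> 0.491305


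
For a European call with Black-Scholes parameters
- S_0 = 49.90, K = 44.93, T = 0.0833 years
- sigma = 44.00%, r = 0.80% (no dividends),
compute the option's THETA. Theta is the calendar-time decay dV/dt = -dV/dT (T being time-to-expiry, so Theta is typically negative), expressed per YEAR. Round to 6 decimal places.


d1 = 0.8949022770; d2 = 0.7679106238
phi(d1) = 0.2673053674; exp(-qT) = 1.0000000000; exp(-rT) = 0.9993338220
Theta = -S*exp(-qT)*phi(d1)*sigma/(2*sqrt(T)) - r*K*exp(-rT)*N(d2) + q*S*exp(-qT)*N(d1)
N(d1) = 0.8145803353; N(d2) = 0.7787298573; sqrt(T) = 0.2886173938
Term 1 = -49.9000 * 1.0000000000 * 0.2673053674 * 0.4400 / (2 * 0.2886173938) = -10.1673647755
Term 2 = -0.0080 * 44.9300 * 0.9993338220 * 0.7787298573 = -0.2797201922
Term 3 = 0 (no dividend yield, q = 0)
Theta = -10.1673647755 + (-0.2797201922) + (0.0000000000) = -10.447085

Answer: Theta = -10.447085


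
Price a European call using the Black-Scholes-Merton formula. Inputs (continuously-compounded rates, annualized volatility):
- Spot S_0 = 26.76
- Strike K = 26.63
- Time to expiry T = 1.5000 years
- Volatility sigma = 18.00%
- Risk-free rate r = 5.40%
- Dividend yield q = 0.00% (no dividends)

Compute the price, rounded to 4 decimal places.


Answer: Price = 3.5210

Derivation:
d1 = (ln(S/K) + (r - q + 0.5*sigma^2) * T) / (sigma * sqrt(T)) = 0.49974052
d2 = d1 - sigma * sqrt(T) = 0.27928645
exp(-rT) = 0.92219369; exp(-qT) = 1.00000000
C = S_0 * exp(-qT) * N(d1) - K * exp(-rT) * N(d2)
N(d1) = 0.69137110; N(d2) = 0.60998750
C = 26.7600 * 1.00000000 * 0.69137110 - 26.6300 * 0.92219369 * 0.60998750 = 3.5210


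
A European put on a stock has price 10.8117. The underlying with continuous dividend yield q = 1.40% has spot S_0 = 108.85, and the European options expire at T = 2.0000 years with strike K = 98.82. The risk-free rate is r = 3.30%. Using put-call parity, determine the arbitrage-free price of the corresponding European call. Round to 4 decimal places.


Answer: Call price = 24.1477

Derivation:
Put-call parity: C - P = S_0 * exp(-qT) - K * exp(-rT).
S_0 * exp(-qT) = 108.8500 * 0.97238837 = 105.84447373
K * exp(-rT) = 98.8200 * 0.93613086 = 92.50845201
C = P + S*exp(-qT) - K*exp(-rT)
C = 10.8117 + 105.84447373 - 92.50845201 = 24.1477


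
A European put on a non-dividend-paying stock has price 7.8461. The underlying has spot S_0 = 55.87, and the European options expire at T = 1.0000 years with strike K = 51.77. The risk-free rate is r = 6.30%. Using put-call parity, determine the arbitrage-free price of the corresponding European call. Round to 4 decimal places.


Put-call parity: C - P = S_0 * exp(-qT) - K * exp(-rT).
S_0 * exp(-qT) = 55.8700 * 1.00000000 = 55.87000000
K * exp(-rT) = 51.7700 * 0.93894347 = 48.60910363
C = P + S*exp(-qT) - K*exp(-rT)
C = 7.8461 + 55.87000000 - 48.60910363 = 15.1070

Answer: Call price = 15.1070


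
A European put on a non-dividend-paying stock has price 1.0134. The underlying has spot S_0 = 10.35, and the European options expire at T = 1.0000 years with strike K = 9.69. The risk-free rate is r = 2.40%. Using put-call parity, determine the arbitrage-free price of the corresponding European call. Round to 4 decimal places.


Put-call parity: C - P = S_0 * exp(-qT) - K * exp(-rT).
S_0 * exp(-qT) = 10.3500 * 1.00000000 = 10.35000000
K * exp(-rT) = 9.6900 * 0.97628571 = 9.46020853
C = P + S*exp(-qT) - K*exp(-rT)
C = 1.0134 + 10.35000000 - 9.46020853 = 1.9032

Answer: Call price = 1.9032


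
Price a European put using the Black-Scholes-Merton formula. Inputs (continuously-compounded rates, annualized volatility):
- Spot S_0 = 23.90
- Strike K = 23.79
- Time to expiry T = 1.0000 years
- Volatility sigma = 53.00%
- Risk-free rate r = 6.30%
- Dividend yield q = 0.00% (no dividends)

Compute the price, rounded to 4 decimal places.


d1 = (ln(S/K) + (r - q + 0.5*sigma^2) * T) / (sigma * sqrt(T)) = 0.39257195
d2 = d1 - sigma * sqrt(T) = -0.13742805
exp(-rT) = 0.93894347; exp(-qT) = 1.00000000
P = K * exp(-rT) * N(-d2) - S_0 * exp(-qT) * N(-d1)
N(-d1) = 0.34731783; N(-d2) = 0.55465377
P = 23.7900 * 0.93894347 * 0.55465377 - 23.9000 * 1.00000000 * 0.34731783 = 4.0887

Answer: Price = 4.0887


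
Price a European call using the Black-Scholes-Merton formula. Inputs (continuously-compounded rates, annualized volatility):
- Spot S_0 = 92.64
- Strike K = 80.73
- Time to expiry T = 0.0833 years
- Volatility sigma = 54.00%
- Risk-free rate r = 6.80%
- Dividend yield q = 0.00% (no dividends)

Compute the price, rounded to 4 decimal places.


d1 = (ln(S/K) + (r - q + 0.5*sigma^2) * T) / (sigma * sqrt(T)) = 0.99722116
d2 = d1 - sigma * sqrt(T) = 0.84136776
exp(-rT) = 0.99435161; exp(-qT) = 1.00000000
C = S_0 * exp(-qT) * N(d1) - K * exp(-rT) * N(d2)
N(d1) = 0.84067141; N(d2) = 0.79992903
C = 92.6400 * 1.00000000 * 0.84067141 - 80.7300 * 0.99435161 * 0.79992903 = 13.6663

Answer: Price = 13.6663


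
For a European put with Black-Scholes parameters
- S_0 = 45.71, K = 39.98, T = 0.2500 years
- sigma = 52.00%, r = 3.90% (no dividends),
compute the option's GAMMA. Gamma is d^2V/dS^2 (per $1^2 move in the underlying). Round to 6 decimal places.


Answer: Gamma = 0.026591

Derivation:
d1 = 0.6826452434; d2 = 0.4226452434
phi(d1) = 0.3160228375; exp(-qT) = 1.0000000000; exp(-rT) = 0.9902973771
Gamma = exp(-qT) * phi(d1) / (S * sigma * sqrt(T)) = 1.0000000000 * 0.3160228375 / (45.7100 * 0.5200 * 0.5000000000) = 0.026591


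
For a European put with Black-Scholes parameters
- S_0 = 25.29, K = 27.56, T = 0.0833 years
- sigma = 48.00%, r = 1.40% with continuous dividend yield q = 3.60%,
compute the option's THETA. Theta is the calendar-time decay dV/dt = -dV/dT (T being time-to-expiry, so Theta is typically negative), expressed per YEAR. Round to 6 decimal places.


d1 = -0.5644210059; d2 = -0.7029573549
phi(d1) = 0.3401991597; exp(-qT) = 0.9970056919; exp(-rT) = 0.9988344797
Theta = -S*exp(-qT)*phi(d1)*sigma/(2*sqrt(T)) + r*K*exp(-rT)*N(-d2) - q*S*exp(-qT)*N(-d1)
N(-d1) = 0.7137661768; N(-d2) = 0.7589588370; sqrt(T) = 0.2886173938
Term 1 = -25.2900 * 0.9970056919 * 0.3401991597 * 0.4800 / (2 * 0.2886173938) = -7.1329379259
Term 2 = 0.0140 * 27.5600 * 0.9988344797 * 0.7589588370 = 0.2924953706
Term 3 = -0.0360 * 25.2900 * 0.9970056919 * 0.7137661768 = -0.6478954530
Theta = -7.1329379259 + (0.2924953706) + (-0.6478954530) = -7.488338

Answer: Theta = -7.488338


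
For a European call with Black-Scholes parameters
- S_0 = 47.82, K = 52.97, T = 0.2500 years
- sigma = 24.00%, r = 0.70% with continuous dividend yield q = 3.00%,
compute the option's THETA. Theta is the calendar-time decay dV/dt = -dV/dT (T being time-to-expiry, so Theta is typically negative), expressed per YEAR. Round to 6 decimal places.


d1 = -0.8402646127; d2 = -0.9602646127
phi(d1) = 0.2802814946; exp(-qT) = 0.9925280548; exp(-rT) = 0.9982515304
Theta = -S*exp(-qT)*phi(d1)*sigma/(2*sqrt(T)) - r*K*exp(-rT)*N(d2) + q*S*exp(-qT)*N(d1)
N(d1) = 0.2003800190; N(d2) = 0.1684610276; sqrt(T) = 0.5000000000
Term 1 = -47.8200 * 0.9925280548 * 0.2802814946 * 0.2400 / (2 * 0.5000000000) = -3.1926993921
Term 2 = -0.0070 * 52.9700 * 0.9982515304 * 0.1684610276 = -0.0623544486
Term 3 = 0.0300 * 47.8200 * 0.9925280548 * 0.2003800190 = 0.2853172512
Theta = -3.1926993921 + (-0.0623544486) + (0.2853172512) = -2.969737

Answer: Theta = -2.969737


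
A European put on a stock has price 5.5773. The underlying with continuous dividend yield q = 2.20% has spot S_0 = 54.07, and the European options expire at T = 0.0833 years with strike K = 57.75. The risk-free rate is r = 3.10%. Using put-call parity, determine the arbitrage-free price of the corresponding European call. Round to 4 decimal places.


Put-call parity: C - P = S_0 * exp(-qT) - K * exp(-rT).
S_0 * exp(-qT) = 54.0700 * 0.99816908 = 53.97100206
K * exp(-rT) = 57.7500 * 0.99742103 = 57.60106456
C = P + S*exp(-qT) - K*exp(-rT)
C = 5.5773 + 53.97100206 - 57.60106456 = 1.9472

Answer: Call price = 1.9472


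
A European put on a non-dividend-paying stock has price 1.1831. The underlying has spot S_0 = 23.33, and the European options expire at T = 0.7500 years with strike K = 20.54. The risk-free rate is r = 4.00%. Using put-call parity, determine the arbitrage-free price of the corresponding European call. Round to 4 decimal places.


Put-call parity: C - P = S_0 * exp(-qT) - K * exp(-rT).
S_0 * exp(-qT) = 23.3300 * 1.00000000 = 23.33000000
K * exp(-rT) = 20.5400 * 0.97044553 = 19.93295126
C = P + S*exp(-qT) - K*exp(-rT)
C = 1.1831 + 23.33000000 - 19.93295126 = 4.5801

Answer: Call price = 4.5801


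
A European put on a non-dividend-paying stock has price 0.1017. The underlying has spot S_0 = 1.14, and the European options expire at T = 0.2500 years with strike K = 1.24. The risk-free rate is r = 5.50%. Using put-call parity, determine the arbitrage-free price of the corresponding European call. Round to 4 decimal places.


Answer: Call price = 0.0186

Derivation:
Put-call parity: C - P = S_0 * exp(-qT) - K * exp(-rT).
S_0 * exp(-qT) = 1.1400 * 1.00000000 = 1.14000000
K * exp(-rT) = 1.2400 * 0.98634410 = 1.22306668
C = P + S*exp(-qT) - K*exp(-rT)
C = 0.1017 + 1.14000000 - 1.22306668 = 0.0186


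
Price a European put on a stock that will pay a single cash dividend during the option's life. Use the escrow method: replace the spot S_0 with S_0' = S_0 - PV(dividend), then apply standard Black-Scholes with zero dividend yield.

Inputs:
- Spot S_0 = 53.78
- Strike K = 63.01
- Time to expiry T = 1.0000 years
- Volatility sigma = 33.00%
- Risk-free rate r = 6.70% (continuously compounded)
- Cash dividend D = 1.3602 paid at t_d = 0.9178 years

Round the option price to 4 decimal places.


Answer: Price = 10.9523

Derivation:
PV(D) = D * exp(-r * t_d) = 1.3602 * 0.94035990 = 1.27907754
S_0' = S_0 - PV(D) = 53.7800 - 1.27907754 = 52.50092246
d1 = (ln(S_0'/K) + (r + sigma^2/2)*T) / (sigma*sqrt(T)) = -0.18488698
d2 = d1 - sigma*sqrt(T) = -0.51488698
exp(-rT) = 0.93519520
N(-d1) = 0.57334116; N(-d2) = 0.69668400
P = K * exp(-rT) * N(-d2) - S_0' * N(-d1) = 63.0100 * 0.93519520 * 0.69668400 - 52.50092246 * 0.57334116 = 10.9523


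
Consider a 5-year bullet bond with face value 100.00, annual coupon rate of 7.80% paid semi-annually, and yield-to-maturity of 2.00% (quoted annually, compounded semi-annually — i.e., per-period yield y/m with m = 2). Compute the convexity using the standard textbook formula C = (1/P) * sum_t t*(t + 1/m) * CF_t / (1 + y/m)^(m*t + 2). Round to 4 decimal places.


Coupon per period c = face * coupon_rate / m = 3.900000
Periods per year m = 2; per-period yield y/m = 0.010000
Number of cashflows N = 10
Cashflows (t years, CF_t, discount factor 1/(1+y/m)^(m*t), PV):
  t = 0.5000: CF_t = 3.900000, DF = 0.990099, PV = 3.861386
  t = 1.0000: CF_t = 3.900000, DF = 0.980296, PV = 3.823155
  t = 1.5000: CF_t = 3.900000, DF = 0.970590, PV = 3.785302
  t = 2.0000: CF_t = 3.900000, DF = 0.960980, PV = 3.747823
  t = 2.5000: CF_t = 3.900000, DF = 0.951466, PV = 3.710716
  t = 3.0000: CF_t = 3.900000, DF = 0.942045, PV = 3.673976
  t = 3.5000: CF_t = 3.900000, DF = 0.932718, PV = 3.637600
  t = 4.0000: CF_t = 3.900000, DF = 0.923483, PV = 3.601585
  t = 4.5000: CF_t = 3.900000, DF = 0.914340, PV = 3.565925
  t = 5.0000: CF_t = 103.900000, DF = 0.905287, PV = 94.059315
Price P = sum_t PV_t = 127.466783
Convexity numerator sum_t t*(t + 1/m) * CF_t / (1+y/m)^(m*t + 2):
  t = 0.5000: term = 1.892651
  t = 1.0000: term = 5.621735
  t = 1.5000: term = 11.132149
  t = 2.0000: term = 18.369882
  t = 2.5000: term = 27.282003
  t = 3.0000: term = 37.816638
  t = 3.5000: term = 49.922954
  t = 4.0000: term = 63.551144
  t = 4.5000: term = 78.652406
  t = 5.0000: term = 2535.664299
Convexity = (1/P) * sum = 2829.905861 / 127.466783 = 22.201124

Answer: Convexity = 22.2011


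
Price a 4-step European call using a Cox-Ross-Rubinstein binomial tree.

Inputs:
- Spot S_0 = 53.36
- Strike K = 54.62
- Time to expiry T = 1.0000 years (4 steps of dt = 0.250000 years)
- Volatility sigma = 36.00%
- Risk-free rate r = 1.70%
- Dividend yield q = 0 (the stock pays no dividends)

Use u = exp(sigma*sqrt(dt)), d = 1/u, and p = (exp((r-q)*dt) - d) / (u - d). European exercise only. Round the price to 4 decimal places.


dt = T/N = 0.250000
u = exp(sigma*sqrt(dt)) = 1.197217; d = 1/u = 0.835270
p = (exp((r-q)*dt) - d) / (u - d) = 0.466888
Discount per step: exp(-r*dt) = 0.995759
Stock lattice S(k, i) with i counting down-moves:
  k=0: S(0,0) = 53.3600
  k=1: S(1,0) = 63.8835; S(1,1) = 44.5700
  k=2: S(2,0) = 76.4825; S(2,1) = 53.3600; S(2,2) = 37.2280
  k=3: S(3,0) = 91.5661; S(3,1) = 63.8835; S(3,2) = 44.5700; S(3,3) = 31.0954
  k=4: S(4,0) = 109.6246; S(4,1) = 76.4825; S(4,2) = 53.3600; S(4,3) = 37.2280; S(4,4) = 25.9731
Terminal payoffs V(N, i) = max(S_T - K, 0):
  V(4,0) = 55.004556; V(4,1) = 21.862458; V(4,2) = 0.000000; V(4,3) = 0.000000; V(4,4) = 0.000000
Backward induction: V(k, i) = exp(-r*dt) * [p * V(k+1, i) + (1-p) * V(k+1, i+1)].
  V(3,0) = exp(-r*dt) * [p*55.004556 + (1-p)*21.862458] = 37.177769
  V(3,1) = exp(-r*dt) * [p*21.862458 + (1-p)*0.000000] = 10.164033
  V(3,2) = exp(-r*dt) * [p*0.000000 + (1-p)*0.000000] = 0.000000
  V(3,3) = exp(-r*dt) * [p*0.000000 + (1-p)*0.000000] = 0.000000
  V(2,0) = exp(-r*dt) * [p*37.177769 + (1-p)*10.164033] = 22.679831
  V(2,1) = exp(-r*dt) * [p*10.164033 + (1-p)*0.000000] = 4.725341
  V(2,2) = exp(-r*dt) * [p*0.000000 + (1-p)*0.000000] = 0.000000
  V(1,0) = exp(-r*dt) * [p*22.679831 + (1-p)*4.725341] = 13.052489
  V(1,1) = exp(-r*dt) * [p*4.725341 + (1-p)*0.000000] = 2.196849
  V(0,0) = exp(-r*dt) * [p*13.052489 + (1-p)*2.196849] = 7.234407

Answer: Price = V(0,0) = 7.2344


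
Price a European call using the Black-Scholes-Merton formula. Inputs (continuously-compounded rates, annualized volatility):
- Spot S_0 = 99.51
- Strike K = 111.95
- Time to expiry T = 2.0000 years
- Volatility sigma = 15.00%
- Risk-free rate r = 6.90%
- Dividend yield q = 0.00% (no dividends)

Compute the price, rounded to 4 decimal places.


Answer: Price = 9.3544

Derivation:
d1 = (ln(S/K) + (r - q + 0.5*sigma^2) * T) / (sigma * sqrt(T)) = 0.20131707
d2 = d1 - sigma * sqrt(T) = -0.01081497
exp(-rT) = 0.87109869; exp(-qT) = 1.00000000
C = S_0 * exp(-qT) * N(d1) - K * exp(-rT) * N(d2)
N(d1) = 0.57977467; N(d2) = 0.49568554
C = 99.5100 * 1.00000000 * 0.57977467 - 111.9500 * 0.87109869 * 0.49568554 = 9.3544
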